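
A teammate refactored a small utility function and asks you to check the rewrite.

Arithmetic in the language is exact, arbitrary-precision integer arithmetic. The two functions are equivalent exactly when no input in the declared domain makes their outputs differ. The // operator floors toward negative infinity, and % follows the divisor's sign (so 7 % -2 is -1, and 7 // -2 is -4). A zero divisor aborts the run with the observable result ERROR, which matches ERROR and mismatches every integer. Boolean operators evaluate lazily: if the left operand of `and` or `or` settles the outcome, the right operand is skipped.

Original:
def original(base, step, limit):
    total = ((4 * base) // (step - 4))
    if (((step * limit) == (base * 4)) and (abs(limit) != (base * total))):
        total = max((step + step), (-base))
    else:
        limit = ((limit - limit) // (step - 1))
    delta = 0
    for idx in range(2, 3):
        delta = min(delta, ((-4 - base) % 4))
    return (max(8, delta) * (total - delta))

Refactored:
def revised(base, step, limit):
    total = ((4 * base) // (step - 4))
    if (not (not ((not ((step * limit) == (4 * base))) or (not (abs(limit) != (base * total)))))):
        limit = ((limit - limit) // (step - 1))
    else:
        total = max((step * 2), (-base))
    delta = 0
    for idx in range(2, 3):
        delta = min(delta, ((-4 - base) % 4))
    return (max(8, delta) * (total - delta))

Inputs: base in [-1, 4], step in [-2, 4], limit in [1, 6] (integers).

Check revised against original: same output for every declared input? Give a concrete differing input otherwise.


Side by side, the visible changes include: boolean connective usage differs, and arithmetic usage differs, and constant usage differs.
Tracing base=0, step=4, limit=2: original: hits division by zero so the output is ERROR | revised: hits division by zero so the output is ERROR — matching result ERROR.
Across all 252 domain points the two functions coincide.
verdict: equivalent


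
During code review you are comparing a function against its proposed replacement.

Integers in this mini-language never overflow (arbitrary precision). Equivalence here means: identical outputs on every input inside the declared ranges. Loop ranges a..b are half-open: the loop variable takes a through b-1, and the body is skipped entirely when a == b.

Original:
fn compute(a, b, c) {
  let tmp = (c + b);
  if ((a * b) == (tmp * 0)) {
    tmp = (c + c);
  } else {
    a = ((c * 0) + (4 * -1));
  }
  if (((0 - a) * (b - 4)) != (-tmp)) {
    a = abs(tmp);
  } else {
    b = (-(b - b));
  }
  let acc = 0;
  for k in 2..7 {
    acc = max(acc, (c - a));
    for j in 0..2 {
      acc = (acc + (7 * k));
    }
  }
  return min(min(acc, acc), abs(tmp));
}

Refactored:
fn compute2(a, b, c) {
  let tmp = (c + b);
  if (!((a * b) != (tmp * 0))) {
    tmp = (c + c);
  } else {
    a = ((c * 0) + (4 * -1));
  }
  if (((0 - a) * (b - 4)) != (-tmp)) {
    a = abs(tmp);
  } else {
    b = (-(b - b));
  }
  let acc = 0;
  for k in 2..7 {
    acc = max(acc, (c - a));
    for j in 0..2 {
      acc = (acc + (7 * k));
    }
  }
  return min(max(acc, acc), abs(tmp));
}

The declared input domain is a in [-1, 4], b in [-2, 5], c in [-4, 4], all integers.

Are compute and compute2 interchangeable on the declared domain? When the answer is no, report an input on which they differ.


Although `min(acc, acc)` became `max(acc, acc)`, no input in the stated domain can expose it.
Tracing a=-1, b=2, c=-4: compute: tmp = -2; ((a * b) == (tmp * 0)) -> false; a = -4; (((0 - a) * (b - 4)) != (-tmp)) -> true; a = 2; acc = 0; [k=2]; acc = 0; [j=0]; acc = 14; [j=1]; acc = 28; [k=3]; acc = 28; [j=0]; acc = 49; [j=1]; acc = 70; [k=4]; acc = 70; [j=0]; acc = 98; [j=1]; acc = 126; [k=5]; acc = 126; [j=0]; acc = 161; [j=1]; acc = 196; [k=6]; acc = 196; [j=0]; acc = 238; [j=1]; acc = 280; return 2 | compute2: tmp = -2; (!((a * b) != (tmp * 0))) -> false; a = -4; (((0 - a) * (b - 4)) != (-tmp)) -> true; a = 2; acc = 0; [k=2]; acc = 0; [j=0]; acc = 14; [j=1]; acc = 28; [k=3]; acc = 28; [j=0]; acc = 49; [j=1]; acc = 70; [k=4]; acc = 70; [j=0]; acc = 98; [j=1]; acc = 126; [k=5]; acc = 126; [j=0]; acc = 161; [j=1]; acc = 196; [k=6]; acc = 196; [j=0]; acc = 238; [j=1]; acc = 280; return 2 — matching result 2.
Checked all 432 inputs in the declared domain: the outputs agree on every one.
verdict: equivalent


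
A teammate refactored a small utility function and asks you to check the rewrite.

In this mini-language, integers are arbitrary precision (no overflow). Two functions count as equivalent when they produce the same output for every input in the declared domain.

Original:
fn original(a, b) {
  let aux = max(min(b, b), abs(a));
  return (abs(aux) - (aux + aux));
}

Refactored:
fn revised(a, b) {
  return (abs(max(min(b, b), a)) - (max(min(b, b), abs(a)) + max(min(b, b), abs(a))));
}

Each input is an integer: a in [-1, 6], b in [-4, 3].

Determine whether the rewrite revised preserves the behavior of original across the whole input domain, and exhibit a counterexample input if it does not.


There is a counterexample at a=-1, b=0: -1 on one side, -2 on the other.
original: aux = 1; return -1
revised: return -2
verdict: not equivalent; witness: a=-1, b=0


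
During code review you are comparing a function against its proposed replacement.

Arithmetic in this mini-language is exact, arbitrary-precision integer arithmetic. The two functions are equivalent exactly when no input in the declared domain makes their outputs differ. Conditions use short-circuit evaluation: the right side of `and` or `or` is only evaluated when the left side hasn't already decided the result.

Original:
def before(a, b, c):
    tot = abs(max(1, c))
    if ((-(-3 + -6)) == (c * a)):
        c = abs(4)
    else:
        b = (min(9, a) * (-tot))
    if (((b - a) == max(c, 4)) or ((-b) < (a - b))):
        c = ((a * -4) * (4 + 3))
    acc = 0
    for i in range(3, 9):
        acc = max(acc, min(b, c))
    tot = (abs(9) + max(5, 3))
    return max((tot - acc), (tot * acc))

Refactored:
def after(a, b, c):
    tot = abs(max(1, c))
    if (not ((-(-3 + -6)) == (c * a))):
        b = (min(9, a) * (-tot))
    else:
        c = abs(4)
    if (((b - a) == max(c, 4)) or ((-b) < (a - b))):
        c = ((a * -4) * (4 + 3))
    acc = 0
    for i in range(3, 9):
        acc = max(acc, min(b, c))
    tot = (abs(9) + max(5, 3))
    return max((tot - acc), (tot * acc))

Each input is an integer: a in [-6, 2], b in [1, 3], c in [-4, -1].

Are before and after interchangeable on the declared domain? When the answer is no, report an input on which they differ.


This is a faithful refactor — boolean connective usage differs, but the computed results match everywhere.
Tracing a=-6, b=2, c=-1: before: tot becomes 1; next ((-(-3 + -6)) == (c * a)) evaluates to false; next b becomes 6; next (((b - a) == max(c, 4)) or ((-b) < (a - b))) evaluates to false; next acc becomes 0; next at i=3:; next acc becomes 0; next at i=4:; next acc becomes 0; next at i=5:; next acc becomes 0; next at i=6:; next acc becomes 0; next at i=7:; next acc becomes 0; next at i=8:; next acc becomes 0; next tot becomes 14; next final value 14 | after: tot becomes 1; next (not ((-(-3 + -6)) == (c * a))) evaluates to true; next b becomes 6; next (((b - a) == max(c, 4)) or ((-b) < (a - b))) evaluates to false; next acc becomes 0; next at i=3:; next acc becomes 0; next at i=4:; next acc becomes 0; next at i=5:; next acc becomes 0; next at i=6:; next acc becomes 0; next at i=7:; next acc becomes 0; next at i=8:; next acc becomes 0; next tot becomes 14; next final value 14 — matching result 14.
Every one of the 108 inputs gives matching results.
verdict: equivalent


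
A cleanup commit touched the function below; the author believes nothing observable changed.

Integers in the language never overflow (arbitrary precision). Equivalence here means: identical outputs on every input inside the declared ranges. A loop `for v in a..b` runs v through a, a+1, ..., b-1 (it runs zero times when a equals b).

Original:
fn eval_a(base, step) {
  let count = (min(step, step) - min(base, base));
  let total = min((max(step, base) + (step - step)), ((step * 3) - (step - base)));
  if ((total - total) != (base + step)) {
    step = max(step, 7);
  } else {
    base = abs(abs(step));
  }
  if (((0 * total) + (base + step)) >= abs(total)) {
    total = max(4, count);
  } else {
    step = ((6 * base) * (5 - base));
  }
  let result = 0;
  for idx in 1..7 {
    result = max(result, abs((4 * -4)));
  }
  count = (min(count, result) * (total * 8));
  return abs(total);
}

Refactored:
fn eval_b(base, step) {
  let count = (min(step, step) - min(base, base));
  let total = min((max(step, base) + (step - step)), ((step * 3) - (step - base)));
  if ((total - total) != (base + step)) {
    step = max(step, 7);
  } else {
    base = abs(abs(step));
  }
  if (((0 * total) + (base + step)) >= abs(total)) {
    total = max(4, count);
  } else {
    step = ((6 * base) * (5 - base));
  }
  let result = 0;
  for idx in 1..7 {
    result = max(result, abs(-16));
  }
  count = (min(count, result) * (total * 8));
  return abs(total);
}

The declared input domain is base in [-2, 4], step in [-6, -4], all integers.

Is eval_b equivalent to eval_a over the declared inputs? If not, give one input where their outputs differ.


Changes here: constant usage differs; also arithmetic usage differs; the full 21-point sweep finds no disagreement.
verdict: equivalent


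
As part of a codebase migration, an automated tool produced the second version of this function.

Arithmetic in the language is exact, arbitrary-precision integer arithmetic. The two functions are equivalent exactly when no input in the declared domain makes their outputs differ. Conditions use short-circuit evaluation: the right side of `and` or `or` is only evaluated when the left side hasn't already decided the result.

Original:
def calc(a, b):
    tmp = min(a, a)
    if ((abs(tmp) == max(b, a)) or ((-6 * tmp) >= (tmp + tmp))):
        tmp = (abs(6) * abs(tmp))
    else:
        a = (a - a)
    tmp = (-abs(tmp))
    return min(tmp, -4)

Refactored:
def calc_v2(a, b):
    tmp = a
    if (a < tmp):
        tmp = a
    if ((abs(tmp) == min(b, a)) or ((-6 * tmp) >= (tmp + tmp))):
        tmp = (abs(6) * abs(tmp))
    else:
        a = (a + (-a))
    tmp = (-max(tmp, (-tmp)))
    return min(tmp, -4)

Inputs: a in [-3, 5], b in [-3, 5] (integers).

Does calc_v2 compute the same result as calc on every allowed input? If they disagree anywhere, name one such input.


Evaluate both at a=1, b=-3.
calc: tmp becomes 1; next ((abs(tmp) == max(b, a)) or ((-6 * tmp) >= (tmp + tmp))) evaluates to true; next tmp becomes 6; next tmp becomes -6; next final value -6
calc_v2: tmp becomes 1; next (a < tmp) evaluates to false; next ((abs(tmp) == min(b, a)) or ((-6 * tmp) >= (tmp + tmp))) evaluates to false; next a becomes 0; next tmp becomes -1; next final value -4
-6 against -4: the behavior changed.
verdict: not equivalent; witness: a=1, b=-3


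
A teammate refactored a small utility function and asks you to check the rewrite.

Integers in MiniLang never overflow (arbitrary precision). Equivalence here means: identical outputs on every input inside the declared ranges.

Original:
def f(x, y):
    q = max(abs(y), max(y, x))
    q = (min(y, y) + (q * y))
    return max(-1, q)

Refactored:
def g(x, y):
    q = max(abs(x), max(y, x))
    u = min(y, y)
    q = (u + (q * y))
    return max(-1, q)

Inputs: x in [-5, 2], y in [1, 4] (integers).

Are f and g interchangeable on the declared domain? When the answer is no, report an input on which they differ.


The rewrite breaks on x=-5, y=1, where the results are 2 and 6.
f: q=1, then q=2, then returns 2
g: q=5, then u=1, then q=6, then returns 6
verdict: not equivalent; witness: x=-5, y=1


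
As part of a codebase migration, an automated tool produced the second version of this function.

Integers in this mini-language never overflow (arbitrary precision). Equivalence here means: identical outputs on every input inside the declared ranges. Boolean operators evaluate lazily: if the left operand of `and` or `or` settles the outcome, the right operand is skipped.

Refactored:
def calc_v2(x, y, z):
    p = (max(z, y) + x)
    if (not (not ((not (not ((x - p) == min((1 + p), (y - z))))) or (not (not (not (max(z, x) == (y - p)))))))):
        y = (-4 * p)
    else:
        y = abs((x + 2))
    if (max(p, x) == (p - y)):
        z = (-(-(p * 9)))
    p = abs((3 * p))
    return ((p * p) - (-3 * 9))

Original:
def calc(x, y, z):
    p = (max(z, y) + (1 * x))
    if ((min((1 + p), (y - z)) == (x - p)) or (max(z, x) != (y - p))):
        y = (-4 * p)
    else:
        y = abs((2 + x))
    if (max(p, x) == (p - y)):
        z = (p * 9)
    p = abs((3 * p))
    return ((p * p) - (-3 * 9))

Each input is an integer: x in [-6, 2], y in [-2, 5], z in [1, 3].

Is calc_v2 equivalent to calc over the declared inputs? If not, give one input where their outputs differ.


This is a faithful refactor — constant usage differs; and boolean connective usage differs; and comparison usage differs; and arithmetic usage differs, but the computed results match everywhere.
Spot check at x=-3, y=4, z=1 — calc: p becomes 1; next ((min((1 + p), (y - z)) == (x - p)) or (max(z, x) != (y - p))) evaluates to true; next y becomes -4; next (max(p, x) == (p - y)) evaluates to false; next p becomes 3; next final value 36. calc_v2: p becomes 1; next (not (not ((not (not ((x - p) == min((1 + p), (y - z))))) or (not (not (not (max(z, x) == (y - p)))))))) evaluates to true; next y becomes -4; next (max(p, x) == (p - y)) evaluates to false; next p becomes 3; next final value 36. Both give 36.
Across all 216 domain points the two functions coincide.
verdict: equivalent


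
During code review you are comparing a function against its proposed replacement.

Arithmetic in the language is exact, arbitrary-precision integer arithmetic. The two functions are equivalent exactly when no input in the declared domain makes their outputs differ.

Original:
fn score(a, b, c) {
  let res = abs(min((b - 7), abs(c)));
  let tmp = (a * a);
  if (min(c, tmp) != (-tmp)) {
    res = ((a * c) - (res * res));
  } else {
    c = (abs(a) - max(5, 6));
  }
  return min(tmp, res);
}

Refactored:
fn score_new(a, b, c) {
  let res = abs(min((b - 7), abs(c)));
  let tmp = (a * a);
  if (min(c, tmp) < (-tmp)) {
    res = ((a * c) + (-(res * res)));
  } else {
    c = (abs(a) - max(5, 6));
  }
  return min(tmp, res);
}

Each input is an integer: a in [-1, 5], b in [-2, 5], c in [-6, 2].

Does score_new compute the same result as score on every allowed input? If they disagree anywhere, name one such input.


At a=-1, b=-2, c=0: score gives -81, score_new gives 1.
verdict: not equivalent; witness: a=-1, b=-2, c=0


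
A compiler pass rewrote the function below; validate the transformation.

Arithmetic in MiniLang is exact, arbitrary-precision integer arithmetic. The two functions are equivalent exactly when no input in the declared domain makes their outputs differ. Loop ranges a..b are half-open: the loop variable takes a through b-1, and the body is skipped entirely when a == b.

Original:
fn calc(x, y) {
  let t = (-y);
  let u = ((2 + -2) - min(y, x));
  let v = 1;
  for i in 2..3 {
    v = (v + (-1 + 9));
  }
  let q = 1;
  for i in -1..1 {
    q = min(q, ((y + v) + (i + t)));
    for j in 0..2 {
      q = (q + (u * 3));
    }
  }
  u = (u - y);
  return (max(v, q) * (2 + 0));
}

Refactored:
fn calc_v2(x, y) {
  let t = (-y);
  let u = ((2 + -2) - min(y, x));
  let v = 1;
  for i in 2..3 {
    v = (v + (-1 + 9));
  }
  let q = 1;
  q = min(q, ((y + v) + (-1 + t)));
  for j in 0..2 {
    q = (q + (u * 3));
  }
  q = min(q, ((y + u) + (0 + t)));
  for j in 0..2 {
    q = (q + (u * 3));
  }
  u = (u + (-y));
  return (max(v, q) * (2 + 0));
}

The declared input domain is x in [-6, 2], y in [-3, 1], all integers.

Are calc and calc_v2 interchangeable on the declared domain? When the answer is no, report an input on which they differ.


The rewrite breaks on x=-6, y=-3, where the results are 90 and 84.
calc: t becomes 3; next u becomes 6; next v becomes 1; next at i=2:; next v becomes 9; next q becomes 1; next at i=-1:; next q becomes 1; next at j=0:; next q becomes 19; next at j=1:; next q becomes 37; next at i=0:; next q becomes 9; next at j=0:; next q becomes 27; next at j=1:; next q becomes 45; next u becomes 9; next final value 90
calc_v2: t becomes 3; next u becomes 6; next v becomes 1; next at i=2:; next v becomes 9; next q becomes 1; next q becomes 1; next at j=0:; next q becomes 19; next at j=1:; next q becomes 37; next q becomes 6; next at j=0:; next q becomes 24; next at j=1:; next q becomes 42; next u becomes 9; next final value 84
verdict: not equivalent; witness: x=-6, y=-3


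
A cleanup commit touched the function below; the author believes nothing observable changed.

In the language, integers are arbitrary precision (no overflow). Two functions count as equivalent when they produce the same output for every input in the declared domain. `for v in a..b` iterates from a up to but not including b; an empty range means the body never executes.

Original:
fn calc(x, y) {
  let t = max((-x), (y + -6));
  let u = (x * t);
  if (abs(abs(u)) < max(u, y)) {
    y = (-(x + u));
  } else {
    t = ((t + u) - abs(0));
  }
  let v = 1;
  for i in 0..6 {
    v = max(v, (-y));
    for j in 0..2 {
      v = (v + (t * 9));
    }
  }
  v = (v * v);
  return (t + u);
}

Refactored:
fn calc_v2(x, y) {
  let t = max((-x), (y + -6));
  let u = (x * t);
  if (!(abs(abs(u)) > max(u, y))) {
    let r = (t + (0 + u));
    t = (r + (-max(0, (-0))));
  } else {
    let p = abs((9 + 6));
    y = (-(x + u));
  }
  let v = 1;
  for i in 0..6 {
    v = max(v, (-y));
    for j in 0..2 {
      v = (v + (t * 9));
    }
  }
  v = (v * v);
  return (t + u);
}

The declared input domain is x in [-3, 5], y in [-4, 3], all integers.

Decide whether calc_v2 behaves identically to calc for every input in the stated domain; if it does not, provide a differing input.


x=-3, y=-4 yields -15 from calc but -6 from calc_v2.
verdict: not equivalent; witness: x=-3, y=-4


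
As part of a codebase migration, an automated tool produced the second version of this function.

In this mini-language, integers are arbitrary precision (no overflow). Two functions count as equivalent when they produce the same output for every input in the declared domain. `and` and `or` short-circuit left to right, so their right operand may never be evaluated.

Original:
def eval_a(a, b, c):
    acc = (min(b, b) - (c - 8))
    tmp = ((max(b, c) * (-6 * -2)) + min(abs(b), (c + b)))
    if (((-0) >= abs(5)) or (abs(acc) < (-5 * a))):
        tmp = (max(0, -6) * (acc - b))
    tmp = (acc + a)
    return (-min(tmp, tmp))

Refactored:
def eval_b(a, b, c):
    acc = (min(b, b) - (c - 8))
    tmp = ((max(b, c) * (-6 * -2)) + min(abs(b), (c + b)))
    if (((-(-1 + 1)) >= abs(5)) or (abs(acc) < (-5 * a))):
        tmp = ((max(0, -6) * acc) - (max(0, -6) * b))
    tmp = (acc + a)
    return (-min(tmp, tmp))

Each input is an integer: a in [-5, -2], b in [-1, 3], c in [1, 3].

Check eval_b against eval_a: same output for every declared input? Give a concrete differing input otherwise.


The two versions differ — the changes include min/max/abs usage differs, plus constant usage differs, plus arithmetic usage differs.
As a probe, take a=-3, b=1, c=3: eval_a runs acc becomes 6; next tmp becomes 37; next (((-0) >= abs(5)) or (abs(acc) < (-5 * a))) evaluates to true; next tmp becomes 0; next tmp becomes 3; next final value -3; eval_b runs acc becomes 6; next tmp becomes 37; next (((-(-1 + 1)) >= abs(5)) or (abs(acc) < (-5 * a))) evaluates to true; next tmp becomes 0; next tmp becomes 3; next final value -3; both end at -3.
Sweeping the whole domain (60 inputs) finds no disagreement.
verdict: equivalent


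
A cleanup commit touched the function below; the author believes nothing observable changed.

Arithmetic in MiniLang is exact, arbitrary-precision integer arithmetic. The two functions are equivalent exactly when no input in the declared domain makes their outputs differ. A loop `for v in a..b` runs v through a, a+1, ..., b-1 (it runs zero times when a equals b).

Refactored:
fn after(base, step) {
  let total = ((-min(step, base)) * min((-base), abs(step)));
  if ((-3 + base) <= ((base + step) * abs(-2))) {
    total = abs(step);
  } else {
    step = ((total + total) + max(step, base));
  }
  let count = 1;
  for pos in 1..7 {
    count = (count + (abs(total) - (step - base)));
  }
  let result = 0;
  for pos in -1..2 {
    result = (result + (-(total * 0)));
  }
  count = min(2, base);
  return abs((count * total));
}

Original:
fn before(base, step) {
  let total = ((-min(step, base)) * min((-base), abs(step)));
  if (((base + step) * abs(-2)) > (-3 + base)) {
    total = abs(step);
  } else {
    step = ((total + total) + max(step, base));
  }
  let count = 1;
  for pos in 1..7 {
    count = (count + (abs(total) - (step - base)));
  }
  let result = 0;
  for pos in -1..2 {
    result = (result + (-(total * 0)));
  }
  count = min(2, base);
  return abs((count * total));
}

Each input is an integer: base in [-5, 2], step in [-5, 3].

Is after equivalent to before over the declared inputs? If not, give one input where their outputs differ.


Not equivalent: base=-5, step=1 separates them (25 vs 5).
before: total=5, then (((base + step) * abs(-2)) > (-3 + base)) is false, then step=11, then count=1, then (pos=1), then count=-10, then (pos=2), then count=-21, then (pos=3), then count=-32, then (pos=4), then count=-43, then (pos=5), then count=-54, then (pos=6), then count=-65, then result=0, then (pos=-1), then result=0, then (pos=0), then result=0, then (pos=1), then result=0, then count=-5, then returns 25
after: total=5, then ((-3 + base) <= ((base + step) * abs(-2))) is true, then total=1, then count=1, then (pos=1), then count=-4, then (pos=2), then count=-9, then (pos=3), then count=-14, then (pos=4), then count=-19, then (pos=5), then count=-24, then (pos=6), then count=-29, then result=0, then (pos=-1), then result=0, then (pos=0), then result=0, then (pos=1), then result=0, then count=-5, then returns 5
verdict: not equivalent; witness: base=-5, step=1


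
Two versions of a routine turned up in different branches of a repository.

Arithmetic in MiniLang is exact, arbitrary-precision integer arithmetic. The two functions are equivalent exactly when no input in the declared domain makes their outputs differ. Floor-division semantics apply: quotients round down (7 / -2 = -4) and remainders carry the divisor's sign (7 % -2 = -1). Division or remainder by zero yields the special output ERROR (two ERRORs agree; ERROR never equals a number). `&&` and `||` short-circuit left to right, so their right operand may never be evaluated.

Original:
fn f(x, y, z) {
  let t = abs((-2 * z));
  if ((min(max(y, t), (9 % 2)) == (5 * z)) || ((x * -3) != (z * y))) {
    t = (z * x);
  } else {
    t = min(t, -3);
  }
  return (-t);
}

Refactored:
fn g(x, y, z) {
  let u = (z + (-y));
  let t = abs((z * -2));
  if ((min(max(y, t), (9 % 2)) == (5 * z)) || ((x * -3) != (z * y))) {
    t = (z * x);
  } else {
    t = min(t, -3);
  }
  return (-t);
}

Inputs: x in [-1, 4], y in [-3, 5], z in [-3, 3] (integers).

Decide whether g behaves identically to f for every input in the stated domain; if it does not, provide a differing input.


Changes here: arithmetic usage differs; and local variable names differ; and statement counts differ; the full 378-point sweep finds no disagreement.
verdict: equivalent


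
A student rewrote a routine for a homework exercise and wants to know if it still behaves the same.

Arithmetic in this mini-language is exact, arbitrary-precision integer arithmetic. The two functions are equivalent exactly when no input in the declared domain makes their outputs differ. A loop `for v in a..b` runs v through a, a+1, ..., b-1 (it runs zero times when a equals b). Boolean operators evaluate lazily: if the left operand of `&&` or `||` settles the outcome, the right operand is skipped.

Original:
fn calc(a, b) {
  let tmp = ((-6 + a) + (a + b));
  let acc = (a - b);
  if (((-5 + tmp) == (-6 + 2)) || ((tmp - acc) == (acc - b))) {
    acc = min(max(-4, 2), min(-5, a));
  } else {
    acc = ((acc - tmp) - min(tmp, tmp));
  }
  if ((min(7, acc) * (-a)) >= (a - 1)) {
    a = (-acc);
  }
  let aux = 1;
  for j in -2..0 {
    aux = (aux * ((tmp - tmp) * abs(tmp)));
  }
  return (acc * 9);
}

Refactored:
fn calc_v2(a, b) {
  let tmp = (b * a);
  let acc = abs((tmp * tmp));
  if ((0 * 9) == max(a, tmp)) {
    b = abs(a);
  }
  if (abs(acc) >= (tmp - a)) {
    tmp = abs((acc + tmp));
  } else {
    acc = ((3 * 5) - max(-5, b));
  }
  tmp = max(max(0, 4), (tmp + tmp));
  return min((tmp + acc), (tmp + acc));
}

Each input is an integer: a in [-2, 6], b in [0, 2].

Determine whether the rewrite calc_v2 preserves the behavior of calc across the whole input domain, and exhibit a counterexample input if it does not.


Not equivalent: a=-2, b=0 separates them (162 vs 17).
calc: tmp = -10; acc = -2; (((-5 + tmp) == (-6 + 2)) || ((tmp - acc) == (acc - b))) -> false; acc = 18; ((min(7, acc) * (-a)) >= (a - 1)) -> true; a = -18; aux = 1; [j=-2]; aux = 0; [j=-1]; aux = 0; return 162
calc_v2: tmp = 0; acc = 0; ((0 * 9) == max(a, tmp)) -> true; b = 2; (abs(acc) >= (tmp - a)) -> false; acc = 13; tmp = 4; return 17
verdict: not equivalent; witness: a=-2, b=0


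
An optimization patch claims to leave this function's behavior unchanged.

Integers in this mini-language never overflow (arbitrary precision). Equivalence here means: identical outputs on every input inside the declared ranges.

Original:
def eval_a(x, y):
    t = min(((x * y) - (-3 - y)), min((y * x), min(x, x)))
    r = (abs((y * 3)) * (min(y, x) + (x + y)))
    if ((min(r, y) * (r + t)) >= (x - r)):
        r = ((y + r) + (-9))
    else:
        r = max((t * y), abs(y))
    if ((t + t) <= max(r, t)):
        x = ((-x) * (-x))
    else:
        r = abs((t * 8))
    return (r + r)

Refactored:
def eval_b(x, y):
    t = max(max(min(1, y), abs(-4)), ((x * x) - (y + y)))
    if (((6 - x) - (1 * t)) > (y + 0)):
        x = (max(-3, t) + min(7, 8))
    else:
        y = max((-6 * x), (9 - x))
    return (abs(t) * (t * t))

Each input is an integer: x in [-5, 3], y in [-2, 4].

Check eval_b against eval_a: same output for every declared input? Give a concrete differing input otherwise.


Take x=-5, y=-2.
eval_a: t=-5, then r=-72, then ((min(r, y) * (r + t)) >= (x - r)) is true, then r=-83, then ((t + t) <= max(r, t)) is true, then x=25, then returns -166
eval_b: t=29, then (((6 - x) - (1 * t)) > (y + 0)) is false, then y=30, then returns 24389
-166 != 24389, so the rewrite changes behavior.
verdict: not equivalent; witness: x=-5, y=-2


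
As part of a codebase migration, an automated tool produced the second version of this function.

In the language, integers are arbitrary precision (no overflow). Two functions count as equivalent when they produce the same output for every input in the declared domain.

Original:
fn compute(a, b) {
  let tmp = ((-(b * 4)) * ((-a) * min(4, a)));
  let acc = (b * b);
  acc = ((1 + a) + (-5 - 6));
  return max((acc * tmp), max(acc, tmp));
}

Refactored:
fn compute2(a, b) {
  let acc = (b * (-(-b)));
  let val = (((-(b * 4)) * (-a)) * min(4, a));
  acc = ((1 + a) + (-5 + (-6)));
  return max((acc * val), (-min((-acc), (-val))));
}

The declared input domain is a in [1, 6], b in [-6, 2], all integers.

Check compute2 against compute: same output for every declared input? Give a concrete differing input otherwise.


The two are interchangeable: local variable names differ, and arithmetic usage differs, and min/max/abs usage differs, and every declared input agrees.
As a probe, take a=1, b=2: compute runs tmp = 8; acc = 4; acc = -9; return 8; compute2 runs acc = 4; val = 8; acc = -9; return 8; both end at 8.
An exhaustive pass over the 54 declared inputs shows identical outputs.
verdict: equivalent


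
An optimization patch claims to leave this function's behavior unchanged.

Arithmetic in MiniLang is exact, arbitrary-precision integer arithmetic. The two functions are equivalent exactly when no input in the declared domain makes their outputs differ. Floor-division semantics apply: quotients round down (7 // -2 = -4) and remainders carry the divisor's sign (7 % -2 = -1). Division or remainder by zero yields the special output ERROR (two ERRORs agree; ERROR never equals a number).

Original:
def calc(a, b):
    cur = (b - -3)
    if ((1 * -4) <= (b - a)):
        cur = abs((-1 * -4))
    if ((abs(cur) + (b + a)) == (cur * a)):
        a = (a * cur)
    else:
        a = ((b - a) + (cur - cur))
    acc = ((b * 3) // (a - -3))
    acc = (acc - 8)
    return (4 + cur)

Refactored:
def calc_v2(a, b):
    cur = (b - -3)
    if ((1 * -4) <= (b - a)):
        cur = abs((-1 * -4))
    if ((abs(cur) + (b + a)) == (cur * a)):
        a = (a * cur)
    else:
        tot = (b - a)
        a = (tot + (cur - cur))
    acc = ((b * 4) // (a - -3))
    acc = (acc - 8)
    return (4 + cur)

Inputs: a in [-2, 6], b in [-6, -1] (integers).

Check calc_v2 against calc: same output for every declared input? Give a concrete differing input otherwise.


The edit looks behavioral (`3` became `4`), but over these ranges it never changes the outcome.
Tracing a=1, b=-5: calc: cur = -2; ((1 * -4) <= (b - a)) -> false; ((abs(cur) + (b + a)) == (cur * a)) -> true; a = -2; acc = -15; acc = -23; return 2 | calc_v2: cur = -2; ((1 * -4) <= (b - a)) -> false; ((abs(cur) + (b + a)) == (cur * a)) -> true; a = -2; acc = -20; acc = -28; return 2 — matching result 2.
Checked all 54 inputs in the declared domain: the outputs agree on every one.
verdict: equivalent


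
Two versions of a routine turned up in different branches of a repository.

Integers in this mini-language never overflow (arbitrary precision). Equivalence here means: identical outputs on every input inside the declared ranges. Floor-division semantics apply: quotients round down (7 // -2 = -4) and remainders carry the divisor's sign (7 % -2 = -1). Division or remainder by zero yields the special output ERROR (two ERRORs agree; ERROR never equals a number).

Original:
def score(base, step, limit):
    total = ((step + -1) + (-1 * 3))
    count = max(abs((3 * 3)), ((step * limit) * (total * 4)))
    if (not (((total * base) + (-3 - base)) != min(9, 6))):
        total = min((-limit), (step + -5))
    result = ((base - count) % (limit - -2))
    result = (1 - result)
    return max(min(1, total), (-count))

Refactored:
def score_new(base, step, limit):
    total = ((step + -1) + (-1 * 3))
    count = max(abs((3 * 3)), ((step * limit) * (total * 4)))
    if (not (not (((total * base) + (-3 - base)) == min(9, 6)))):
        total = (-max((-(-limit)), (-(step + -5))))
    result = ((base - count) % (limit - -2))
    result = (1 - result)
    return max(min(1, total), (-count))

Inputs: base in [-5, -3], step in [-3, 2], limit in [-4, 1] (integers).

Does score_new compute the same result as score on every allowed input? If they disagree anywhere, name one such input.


This is a faithful refactor — boolean connective usage differs, comparison usage differs, min/max/abs usage differs, but the computed results match everywhere.
One worked example (base=-4, step=0, limit=1) — score: total=-4, then count=9, then (not (((total * base) + (-3 - base)) != min(9, 6))) is false, then result=2, then result=-1, then returns -4; score_new: total=-4, then count=9, then (not (not (((total * base) + (-3 - base)) == min(9, 6)))) is false, then result=2, then result=-1, then returns -4; agreement on -4.
Sweeping the whole domain (108 inputs) finds no disagreement.
verdict: equivalent


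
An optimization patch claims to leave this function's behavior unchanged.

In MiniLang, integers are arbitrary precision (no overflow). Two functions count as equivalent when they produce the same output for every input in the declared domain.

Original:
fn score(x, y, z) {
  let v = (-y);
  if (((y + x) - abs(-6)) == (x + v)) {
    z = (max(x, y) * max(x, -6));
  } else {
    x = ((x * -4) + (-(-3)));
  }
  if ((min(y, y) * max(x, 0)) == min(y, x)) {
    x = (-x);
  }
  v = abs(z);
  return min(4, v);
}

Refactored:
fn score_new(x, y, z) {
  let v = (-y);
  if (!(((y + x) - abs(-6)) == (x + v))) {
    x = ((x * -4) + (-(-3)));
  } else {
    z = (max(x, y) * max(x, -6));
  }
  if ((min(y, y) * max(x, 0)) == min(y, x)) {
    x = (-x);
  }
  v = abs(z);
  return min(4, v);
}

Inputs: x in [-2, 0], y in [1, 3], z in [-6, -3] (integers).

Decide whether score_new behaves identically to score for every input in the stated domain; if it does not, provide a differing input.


Behavior is preserved: although boolean connective usage differs, the outputs never diverge.
Tracing x=-1, y=1, z=-6: score: v becomes -1; next (((y + x) - abs(-6)) == (x + v)) evaluates to false; next x becomes 7; next ((min(y, y) * max(x, 0)) == min(y, x)) evaluates to false; next v becomes 6; next final value 4 | score_new: v becomes -1; next (!(((y + x) - abs(-6)) == (x + v))) evaluates to true; next x becomes 7; next ((min(y, y) * max(x, 0)) == min(y, x)) evaluates to false; next v becomes 6; next final value 4 — matching result 4.
Every one of the 36 inputs gives matching results.
verdict: equivalent


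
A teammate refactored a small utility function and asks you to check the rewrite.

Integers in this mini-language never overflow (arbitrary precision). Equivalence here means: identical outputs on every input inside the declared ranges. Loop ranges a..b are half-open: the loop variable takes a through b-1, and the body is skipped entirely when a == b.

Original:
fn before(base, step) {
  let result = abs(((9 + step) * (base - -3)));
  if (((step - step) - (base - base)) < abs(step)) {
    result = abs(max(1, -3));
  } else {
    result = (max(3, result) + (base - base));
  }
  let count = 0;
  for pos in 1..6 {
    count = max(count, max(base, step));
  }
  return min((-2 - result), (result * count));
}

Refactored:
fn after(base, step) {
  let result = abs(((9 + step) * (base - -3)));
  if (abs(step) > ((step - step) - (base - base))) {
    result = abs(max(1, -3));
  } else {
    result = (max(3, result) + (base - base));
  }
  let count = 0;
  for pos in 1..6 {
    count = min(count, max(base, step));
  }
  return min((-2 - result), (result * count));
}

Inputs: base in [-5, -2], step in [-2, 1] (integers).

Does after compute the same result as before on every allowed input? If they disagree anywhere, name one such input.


The edit looks behavioral (`max(count, max(base, step))` became `min(count, max(base, step))`), but over these ranges it never changes the outcome.
As a probe, take base=-2, step=-1: before runs result becomes 8; next (((step - step) - (base - base)) < abs(step)) evaluates to true; next result becomes 1; next count becomes 0; next at pos=1:; next count becomes 0; next at pos=2:; next count becomes 0; next at pos=3:; next count becomes 0; next at pos=4:; next count becomes 0; next at pos=5:; next count becomes 0; next final value -3; after runs result becomes 8; next (abs(step) > ((step - step) - (base - base))) evaluates to true; next result becomes 1; next count becomes 0; next at pos=1:; next count becomes -1; next at pos=2:; next count becomes -1; next at pos=3:; next count becomes -1; next at pos=4:; next count becomes -1; next at pos=5:; next count becomes -1; next final value -3; both end at -3.
Checked all 16 inputs in the declared domain: the outputs agree on every one.
verdict: equivalent


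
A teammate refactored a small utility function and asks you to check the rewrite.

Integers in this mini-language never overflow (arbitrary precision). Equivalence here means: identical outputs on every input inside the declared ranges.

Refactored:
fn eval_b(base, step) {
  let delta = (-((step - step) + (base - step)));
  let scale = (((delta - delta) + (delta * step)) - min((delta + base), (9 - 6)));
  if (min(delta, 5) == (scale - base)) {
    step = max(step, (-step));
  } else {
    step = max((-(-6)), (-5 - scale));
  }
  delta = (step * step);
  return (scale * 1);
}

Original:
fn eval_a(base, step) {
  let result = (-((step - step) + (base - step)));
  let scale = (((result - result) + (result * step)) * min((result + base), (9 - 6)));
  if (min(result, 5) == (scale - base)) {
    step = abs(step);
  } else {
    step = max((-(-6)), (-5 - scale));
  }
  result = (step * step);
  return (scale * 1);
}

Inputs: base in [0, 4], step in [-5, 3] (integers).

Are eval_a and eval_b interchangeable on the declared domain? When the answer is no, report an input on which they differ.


base=0, step=-5 yields -125 from eval_a but 30 from eval_b.
verdict: not equivalent; witness: base=0, step=-5


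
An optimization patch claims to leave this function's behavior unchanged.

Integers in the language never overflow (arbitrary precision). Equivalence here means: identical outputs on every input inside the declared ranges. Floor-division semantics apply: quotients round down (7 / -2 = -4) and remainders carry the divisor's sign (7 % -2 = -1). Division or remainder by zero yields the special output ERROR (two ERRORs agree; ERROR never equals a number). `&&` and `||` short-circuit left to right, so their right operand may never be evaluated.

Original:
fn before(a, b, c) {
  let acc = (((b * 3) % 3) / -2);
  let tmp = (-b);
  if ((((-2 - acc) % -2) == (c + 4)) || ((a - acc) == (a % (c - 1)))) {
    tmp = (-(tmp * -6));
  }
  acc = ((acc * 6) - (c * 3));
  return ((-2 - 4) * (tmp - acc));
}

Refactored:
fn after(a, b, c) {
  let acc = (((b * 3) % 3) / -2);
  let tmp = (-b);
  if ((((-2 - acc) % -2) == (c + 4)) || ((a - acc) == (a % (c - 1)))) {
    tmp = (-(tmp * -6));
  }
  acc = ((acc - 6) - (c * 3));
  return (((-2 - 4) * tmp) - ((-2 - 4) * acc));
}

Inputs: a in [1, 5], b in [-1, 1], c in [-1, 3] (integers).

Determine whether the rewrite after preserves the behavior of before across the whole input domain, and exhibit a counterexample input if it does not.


Try a=1, b=-1, c=-1.
before: acc=0, then tmp=1, then ((((-2 - acc) % -2) == (c + 4)) || ((a - acc) == (a % (c - 1)))) is false, then acc=3, then returns 12
after: acc=0, then tmp=1, then ((((-2 - acc) % -2) == (c + 4)) || ((a - acc) == (a % (c - 1)))) is false, then acc=-3, then returns -24
12 and -24 differ, so these are not the same function on this domain.
verdict: not equivalent; witness: a=1, b=-1, c=-1


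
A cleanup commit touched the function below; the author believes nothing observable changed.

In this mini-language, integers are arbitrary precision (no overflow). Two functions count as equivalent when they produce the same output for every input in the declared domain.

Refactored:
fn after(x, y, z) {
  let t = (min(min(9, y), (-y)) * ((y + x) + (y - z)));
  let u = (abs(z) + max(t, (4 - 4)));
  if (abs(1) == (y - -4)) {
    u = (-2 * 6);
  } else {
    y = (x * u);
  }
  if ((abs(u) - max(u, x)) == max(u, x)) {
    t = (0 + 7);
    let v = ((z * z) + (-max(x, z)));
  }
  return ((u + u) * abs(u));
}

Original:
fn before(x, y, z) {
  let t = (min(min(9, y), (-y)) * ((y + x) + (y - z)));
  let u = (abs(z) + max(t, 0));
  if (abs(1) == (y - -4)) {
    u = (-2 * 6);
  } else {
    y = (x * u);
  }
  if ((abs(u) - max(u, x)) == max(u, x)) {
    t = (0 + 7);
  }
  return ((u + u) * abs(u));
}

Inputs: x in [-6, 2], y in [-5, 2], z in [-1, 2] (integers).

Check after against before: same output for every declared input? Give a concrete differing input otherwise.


Behavior is preserved: although local variable names differ; statement counts differ; min/max/abs usage differs; constant usage differs; arithmetic usage differs, the outputs never diverge.
Spot check at x=-5, y=-3, z=0 — before: t := 33 | u := 33 | (abs(1) == (y - -4)): true | u := -12 | ((abs(u) - max(u, x)) == max(u, x)): false | result -288. after: t := 33 | u := 33 | (abs(1) == (y - -4)): true | u := -12 | ((abs(u) - max(u, x)) == max(u, x)): false | result -288. Both give -288.
An exhaustive pass over the 288 declared inputs shows identical outputs.
verdict: equivalent


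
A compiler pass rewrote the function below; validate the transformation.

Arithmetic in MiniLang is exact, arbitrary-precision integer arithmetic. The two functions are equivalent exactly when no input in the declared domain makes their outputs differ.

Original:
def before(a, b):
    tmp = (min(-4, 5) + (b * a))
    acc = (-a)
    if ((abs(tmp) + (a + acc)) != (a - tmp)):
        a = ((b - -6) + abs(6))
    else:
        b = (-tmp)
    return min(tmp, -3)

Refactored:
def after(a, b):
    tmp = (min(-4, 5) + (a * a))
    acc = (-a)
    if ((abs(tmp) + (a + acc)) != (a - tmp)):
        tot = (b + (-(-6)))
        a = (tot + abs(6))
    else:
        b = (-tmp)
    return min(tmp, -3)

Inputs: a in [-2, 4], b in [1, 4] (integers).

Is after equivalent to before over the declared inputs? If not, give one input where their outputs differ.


On input a=-2, b=1, before returns -6 while after returns -3.
verdict: not equivalent; witness: a=-2, b=1
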